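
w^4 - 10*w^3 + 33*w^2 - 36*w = w*(w - 4)*(w - 3)^2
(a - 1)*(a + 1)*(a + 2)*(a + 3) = a^4 + 5*a^3 + 5*a^2 - 5*a - 6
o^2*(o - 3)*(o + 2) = o^4 - o^3 - 6*o^2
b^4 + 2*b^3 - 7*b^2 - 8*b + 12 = (b - 2)*(b - 1)*(b + 2)*(b + 3)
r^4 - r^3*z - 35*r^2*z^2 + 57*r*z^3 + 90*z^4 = (r - 5*z)*(r - 3*z)*(r + z)*(r + 6*z)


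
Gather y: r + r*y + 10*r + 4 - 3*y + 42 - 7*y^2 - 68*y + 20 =11*r - 7*y^2 + y*(r - 71) + 66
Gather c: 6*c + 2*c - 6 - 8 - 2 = 8*c - 16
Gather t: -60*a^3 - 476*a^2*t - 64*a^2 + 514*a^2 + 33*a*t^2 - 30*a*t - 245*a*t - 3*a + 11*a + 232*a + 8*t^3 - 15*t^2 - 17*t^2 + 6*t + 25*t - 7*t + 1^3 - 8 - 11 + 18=-60*a^3 + 450*a^2 + 240*a + 8*t^3 + t^2*(33*a - 32) + t*(-476*a^2 - 275*a + 24)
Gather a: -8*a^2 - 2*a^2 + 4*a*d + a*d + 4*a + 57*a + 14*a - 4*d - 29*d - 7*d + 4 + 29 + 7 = -10*a^2 + a*(5*d + 75) - 40*d + 40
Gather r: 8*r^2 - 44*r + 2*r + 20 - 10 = 8*r^2 - 42*r + 10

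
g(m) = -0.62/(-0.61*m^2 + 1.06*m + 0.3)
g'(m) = -0.62*(1.22*m - 1.06)/(-0.61*m^2 + 1.06*m + 0.3)^2 = (0.6572 - 0.7564*m)/(-0.61*m^2 + 1.06*m + 0.3)^2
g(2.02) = 12.96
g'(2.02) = -380.39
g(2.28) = 1.36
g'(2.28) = -5.17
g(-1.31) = 0.29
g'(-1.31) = 0.36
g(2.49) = 0.74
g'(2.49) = -1.73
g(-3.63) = 0.05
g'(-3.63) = 0.03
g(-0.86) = 0.58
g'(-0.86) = 1.16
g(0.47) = -0.93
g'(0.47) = 0.69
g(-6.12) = 0.02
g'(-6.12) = 0.01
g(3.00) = 0.31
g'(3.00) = -0.40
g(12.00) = 0.01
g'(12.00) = -0.00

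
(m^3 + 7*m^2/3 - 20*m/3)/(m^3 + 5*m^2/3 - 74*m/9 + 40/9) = 3*m/(3*m - 2)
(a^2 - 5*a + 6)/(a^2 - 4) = (a - 3)/(a + 2)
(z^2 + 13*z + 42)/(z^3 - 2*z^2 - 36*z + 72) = (z + 7)/(z^2 - 8*z + 12)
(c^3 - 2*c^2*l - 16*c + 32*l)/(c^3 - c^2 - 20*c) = (c^2 - 2*c*l - 4*c + 8*l)/(c*(c - 5))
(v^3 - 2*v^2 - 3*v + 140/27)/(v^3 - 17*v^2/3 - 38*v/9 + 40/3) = (v - 7/3)/(v - 6)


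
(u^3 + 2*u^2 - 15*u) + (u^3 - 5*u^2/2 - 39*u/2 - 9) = 2*u^3 - u^2/2 - 69*u/2 - 9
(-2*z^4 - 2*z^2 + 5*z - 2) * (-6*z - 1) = 12*z^5 + 2*z^4 + 12*z^3 - 28*z^2 + 7*z + 2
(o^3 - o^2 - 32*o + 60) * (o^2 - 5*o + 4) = o^5 - 6*o^4 - 23*o^3 + 216*o^2 - 428*o + 240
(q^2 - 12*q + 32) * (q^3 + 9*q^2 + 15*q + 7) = q^5 - 3*q^4 - 61*q^3 + 115*q^2 + 396*q + 224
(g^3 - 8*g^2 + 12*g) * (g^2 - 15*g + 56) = g^5 - 23*g^4 + 188*g^3 - 628*g^2 + 672*g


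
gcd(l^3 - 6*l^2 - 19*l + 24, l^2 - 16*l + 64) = l - 8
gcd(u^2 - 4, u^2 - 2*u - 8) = u + 2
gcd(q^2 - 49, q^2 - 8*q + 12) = 1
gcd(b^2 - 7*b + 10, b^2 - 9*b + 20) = b - 5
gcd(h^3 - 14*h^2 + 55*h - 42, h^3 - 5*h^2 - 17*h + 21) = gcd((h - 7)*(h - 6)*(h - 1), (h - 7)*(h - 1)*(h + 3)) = h^2 - 8*h + 7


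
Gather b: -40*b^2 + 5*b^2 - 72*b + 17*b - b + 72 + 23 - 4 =-35*b^2 - 56*b + 91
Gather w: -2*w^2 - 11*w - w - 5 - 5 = -2*w^2 - 12*w - 10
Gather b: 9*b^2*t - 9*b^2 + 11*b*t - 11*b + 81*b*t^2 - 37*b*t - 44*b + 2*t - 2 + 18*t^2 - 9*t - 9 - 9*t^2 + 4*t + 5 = b^2*(9*t - 9) + b*(81*t^2 - 26*t - 55) + 9*t^2 - 3*t - 6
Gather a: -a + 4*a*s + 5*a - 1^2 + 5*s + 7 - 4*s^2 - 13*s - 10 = a*(4*s + 4) - 4*s^2 - 8*s - 4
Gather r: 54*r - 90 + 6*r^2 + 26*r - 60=6*r^2 + 80*r - 150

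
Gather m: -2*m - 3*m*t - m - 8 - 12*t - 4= m*(-3*t - 3) - 12*t - 12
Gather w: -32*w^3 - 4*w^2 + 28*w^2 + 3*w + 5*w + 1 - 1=-32*w^3 + 24*w^2 + 8*w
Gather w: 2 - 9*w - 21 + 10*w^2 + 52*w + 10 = 10*w^2 + 43*w - 9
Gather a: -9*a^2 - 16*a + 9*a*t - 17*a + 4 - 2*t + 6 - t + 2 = -9*a^2 + a*(9*t - 33) - 3*t + 12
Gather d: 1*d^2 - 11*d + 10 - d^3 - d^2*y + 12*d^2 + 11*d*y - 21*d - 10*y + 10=-d^3 + d^2*(13 - y) + d*(11*y - 32) - 10*y + 20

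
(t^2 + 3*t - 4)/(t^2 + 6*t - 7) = (t + 4)/(t + 7)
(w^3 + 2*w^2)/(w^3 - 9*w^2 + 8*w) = w*(w + 2)/(w^2 - 9*w + 8)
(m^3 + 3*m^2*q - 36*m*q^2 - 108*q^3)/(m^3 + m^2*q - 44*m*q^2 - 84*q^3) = (-m^2 + 3*m*q + 18*q^2)/(-m^2 + 5*m*q + 14*q^2)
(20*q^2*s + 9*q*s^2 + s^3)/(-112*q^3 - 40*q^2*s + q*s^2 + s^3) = s*(-5*q - s)/(28*q^2 + 3*q*s - s^2)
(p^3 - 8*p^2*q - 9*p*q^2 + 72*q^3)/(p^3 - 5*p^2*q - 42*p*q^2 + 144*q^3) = (p + 3*q)/(p + 6*q)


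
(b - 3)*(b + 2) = b^2 - b - 6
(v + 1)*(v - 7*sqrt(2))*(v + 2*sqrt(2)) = v^3 - 5*sqrt(2)*v^2 + v^2 - 28*v - 5*sqrt(2)*v - 28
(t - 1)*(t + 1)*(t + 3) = t^3 + 3*t^2 - t - 3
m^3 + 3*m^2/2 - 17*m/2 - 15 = (m - 3)*(m + 2)*(m + 5/2)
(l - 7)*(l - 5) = l^2 - 12*l + 35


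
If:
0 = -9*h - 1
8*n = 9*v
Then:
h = -1/9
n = 9*v/8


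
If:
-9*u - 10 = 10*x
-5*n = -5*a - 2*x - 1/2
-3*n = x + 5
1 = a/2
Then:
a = 2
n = 1/22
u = 455/99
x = -113/22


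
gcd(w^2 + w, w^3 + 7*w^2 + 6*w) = w^2 + w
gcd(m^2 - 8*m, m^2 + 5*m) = m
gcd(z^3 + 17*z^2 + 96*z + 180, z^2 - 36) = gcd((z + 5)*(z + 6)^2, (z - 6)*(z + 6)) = z + 6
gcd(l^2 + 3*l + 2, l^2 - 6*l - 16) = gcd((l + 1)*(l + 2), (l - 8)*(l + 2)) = l + 2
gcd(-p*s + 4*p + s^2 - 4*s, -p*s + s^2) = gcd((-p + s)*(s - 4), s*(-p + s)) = p - s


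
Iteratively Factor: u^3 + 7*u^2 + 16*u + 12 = (u + 2)*(u^2 + 5*u + 6) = (u + 2)^2*(u + 3)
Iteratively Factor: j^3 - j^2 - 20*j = (j + 4)*(j^2 - 5*j) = j*(j + 4)*(j - 5)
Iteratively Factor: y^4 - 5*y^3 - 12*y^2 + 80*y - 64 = (y + 4)*(y^3 - 9*y^2 + 24*y - 16) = (y - 1)*(y + 4)*(y^2 - 8*y + 16) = (y - 4)*(y - 1)*(y + 4)*(y - 4)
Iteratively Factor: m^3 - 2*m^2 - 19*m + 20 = (m - 5)*(m^2 + 3*m - 4) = (m - 5)*(m - 1)*(m + 4)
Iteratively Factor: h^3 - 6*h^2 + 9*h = (h - 3)*(h^2 - 3*h) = (h - 3)^2*(h)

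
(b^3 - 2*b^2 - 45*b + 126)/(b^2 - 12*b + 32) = (b^3 - 2*b^2 - 45*b + 126)/(b^2 - 12*b + 32)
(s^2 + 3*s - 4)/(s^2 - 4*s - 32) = (s - 1)/(s - 8)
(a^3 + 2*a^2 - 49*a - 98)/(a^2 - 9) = (a^3 + 2*a^2 - 49*a - 98)/(a^2 - 9)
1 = 1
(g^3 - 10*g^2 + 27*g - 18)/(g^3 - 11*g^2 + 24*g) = (g^2 - 7*g + 6)/(g*(g - 8))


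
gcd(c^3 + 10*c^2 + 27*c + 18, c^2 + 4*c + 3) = c^2 + 4*c + 3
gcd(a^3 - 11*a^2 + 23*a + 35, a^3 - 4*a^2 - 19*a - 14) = a^2 - 6*a - 7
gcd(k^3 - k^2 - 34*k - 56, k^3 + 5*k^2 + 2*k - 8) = k^2 + 6*k + 8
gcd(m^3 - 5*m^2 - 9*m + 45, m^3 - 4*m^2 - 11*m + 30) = m^2 - 2*m - 15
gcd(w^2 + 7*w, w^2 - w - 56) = w + 7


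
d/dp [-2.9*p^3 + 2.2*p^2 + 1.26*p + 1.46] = -8.7*p^2 + 4.4*p + 1.26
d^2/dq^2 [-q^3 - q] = -6*q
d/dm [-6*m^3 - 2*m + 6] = -18*m^2 - 2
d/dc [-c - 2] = -1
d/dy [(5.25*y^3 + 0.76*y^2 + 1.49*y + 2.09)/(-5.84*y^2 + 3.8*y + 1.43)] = (-30.66*y^4 + 39.9*y^3 + 34.1121*y^2 + 26.5848*y - 5.8113)/(34.1056*y^4 - 44.384*y^3 - 2.2624*y^2 + 10.868*y + 2.0449)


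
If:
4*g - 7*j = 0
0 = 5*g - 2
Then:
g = 2/5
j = 8/35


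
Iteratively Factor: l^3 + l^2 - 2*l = (l - 1)*(l^2 + 2*l) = l*(l - 1)*(l + 2)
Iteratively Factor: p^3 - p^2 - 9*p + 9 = (p - 1)*(p^2 - 9) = (p - 3)*(p - 1)*(p + 3)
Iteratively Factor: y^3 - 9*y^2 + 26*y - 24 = (y - 2)*(y^2 - 7*y + 12) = (y - 3)*(y - 2)*(y - 4)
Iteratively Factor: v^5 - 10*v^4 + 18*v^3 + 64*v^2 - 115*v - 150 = (v + 1)*(v^4 - 11*v^3 + 29*v^2 + 35*v - 150) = (v - 5)*(v + 1)*(v^3 - 6*v^2 - v + 30) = (v - 5)^2*(v + 1)*(v^2 - v - 6) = (v - 5)^2*(v + 1)*(v + 2)*(v - 3)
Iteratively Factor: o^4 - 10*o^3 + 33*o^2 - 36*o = (o)*(o^3 - 10*o^2 + 33*o - 36) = o*(o - 4)*(o^2 - 6*o + 9) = o*(o - 4)*(o - 3)*(o - 3)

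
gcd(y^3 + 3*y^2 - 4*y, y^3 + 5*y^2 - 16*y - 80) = y + 4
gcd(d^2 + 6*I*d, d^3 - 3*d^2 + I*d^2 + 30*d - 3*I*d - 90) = d + 6*I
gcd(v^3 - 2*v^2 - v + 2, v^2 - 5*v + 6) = v - 2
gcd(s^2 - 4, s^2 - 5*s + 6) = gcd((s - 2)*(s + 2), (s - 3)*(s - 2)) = s - 2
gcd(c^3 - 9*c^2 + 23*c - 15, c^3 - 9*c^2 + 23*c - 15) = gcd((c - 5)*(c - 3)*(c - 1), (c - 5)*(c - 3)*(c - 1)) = c^3 - 9*c^2 + 23*c - 15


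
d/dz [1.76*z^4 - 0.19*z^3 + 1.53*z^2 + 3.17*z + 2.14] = 7.04*z^3 - 0.57*z^2 + 3.06*z + 3.17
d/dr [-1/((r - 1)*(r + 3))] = 2*(r + 1)/((r - 1)^2*(r + 3)^2)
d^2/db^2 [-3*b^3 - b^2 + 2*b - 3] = -18*b - 2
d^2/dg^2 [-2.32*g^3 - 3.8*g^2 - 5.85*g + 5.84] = -13.92*g - 7.6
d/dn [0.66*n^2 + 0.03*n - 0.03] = 1.32*n + 0.03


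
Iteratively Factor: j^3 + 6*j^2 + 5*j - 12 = (j + 4)*(j^2 + 2*j - 3) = (j - 1)*(j + 4)*(j + 3)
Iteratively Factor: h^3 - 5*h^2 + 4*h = (h)*(h^2 - 5*h + 4) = h*(h - 4)*(h - 1)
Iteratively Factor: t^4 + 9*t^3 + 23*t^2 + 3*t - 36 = (t + 3)*(t^3 + 6*t^2 + 5*t - 12) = (t + 3)^2*(t^2 + 3*t - 4) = (t + 3)^2*(t + 4)*(t - 1)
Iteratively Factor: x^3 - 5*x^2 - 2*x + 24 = (x + 2)*(x^2 - 7*x + 12) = (x - 3)*(x + 2)*(x - 4)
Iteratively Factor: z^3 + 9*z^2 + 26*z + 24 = (z + 2)*(z^2 + 7*z + 12) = (z + 2)*(z + 4)*(z + 3)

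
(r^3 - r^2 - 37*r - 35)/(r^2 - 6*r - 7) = r + 5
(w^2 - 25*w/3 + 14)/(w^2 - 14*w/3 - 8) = (3*w - 7)/(3*w + 4)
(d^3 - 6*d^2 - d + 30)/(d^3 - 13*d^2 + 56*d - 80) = (d^2 - d - 6)/(d^2 - 8*d + 16)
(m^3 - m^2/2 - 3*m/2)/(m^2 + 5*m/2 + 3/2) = m*(2*m - 3)/(2*m + 3)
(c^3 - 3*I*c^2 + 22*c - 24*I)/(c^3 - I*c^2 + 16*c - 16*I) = (c - 6*I)/(c - 4*I)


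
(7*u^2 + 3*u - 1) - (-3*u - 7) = 7*u^2 + 6*u + 6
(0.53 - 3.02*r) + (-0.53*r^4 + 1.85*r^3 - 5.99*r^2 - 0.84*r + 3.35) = -0.53*r^4 + 1.85*r^3 - 5.99*r^2 - 3.86*r + 3.88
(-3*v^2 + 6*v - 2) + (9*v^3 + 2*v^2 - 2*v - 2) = 9*v^3 - v^2 + 4*v - 4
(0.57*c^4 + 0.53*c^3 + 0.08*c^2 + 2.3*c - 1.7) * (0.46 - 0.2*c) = -0.114*c^5 + 0.1562*c^4 + 0.2278*c^3 - 0.4232*c^2 + 1.398*c - 0.782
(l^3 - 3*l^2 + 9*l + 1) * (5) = 5*l^3 - 15*l^2 + 45*l + 5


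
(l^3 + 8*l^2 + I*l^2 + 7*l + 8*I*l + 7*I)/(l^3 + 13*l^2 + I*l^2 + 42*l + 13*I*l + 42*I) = (l + 1)/(l + 6)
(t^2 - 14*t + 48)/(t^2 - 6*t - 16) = (t - 6)/(t + 2)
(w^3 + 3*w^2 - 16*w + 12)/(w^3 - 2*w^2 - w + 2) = (w + 6)/(w + 1)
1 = 1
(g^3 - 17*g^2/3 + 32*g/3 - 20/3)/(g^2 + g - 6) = (3*g^2 - 11*g + 10)/(3*(g + 3))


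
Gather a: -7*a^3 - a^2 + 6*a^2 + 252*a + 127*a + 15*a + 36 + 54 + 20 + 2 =-7*a^3 + 5*a^2 + 394*a + 112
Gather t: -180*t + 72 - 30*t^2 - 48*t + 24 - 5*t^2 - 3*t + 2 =-35*t^2 - 231*t + 98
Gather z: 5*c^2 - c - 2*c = 5*c^2 - 3*c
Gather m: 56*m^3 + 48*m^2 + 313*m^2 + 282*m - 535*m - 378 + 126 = 56*m^3 + 361*m^2 - 253*m - 252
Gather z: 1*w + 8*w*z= 8*w*z + w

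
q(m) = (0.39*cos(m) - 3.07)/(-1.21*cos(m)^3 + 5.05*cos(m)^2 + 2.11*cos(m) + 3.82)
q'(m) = (0.39*cos(m) - 3.07)*(-3.63*sin(m)*cos(m)^2 + 10.1*sin(m)*cos(m) + 2.11*sin(m))/(-1.21*cos(m)^3 + 5.05*cos(m)^2 + 2.11*cos(m) + 3.82)^2 - 0.39*sin(m)/(-1.21*cos(m)^3 + 5.05*cos(m)^2 + 2.11*cos(m) + 3.82)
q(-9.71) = -0.46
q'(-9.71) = 0.17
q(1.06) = -0.49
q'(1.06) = -0.50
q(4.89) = -0.69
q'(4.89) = 0.68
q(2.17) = -0.74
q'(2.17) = 0.58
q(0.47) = -0.31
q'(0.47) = -0.15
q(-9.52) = -0.44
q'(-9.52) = 0.06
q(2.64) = -0.51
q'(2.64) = 0.32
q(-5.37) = -0.42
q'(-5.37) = -0.39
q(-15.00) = -0.59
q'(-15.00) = -0.48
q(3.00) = -0.44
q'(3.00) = 0.08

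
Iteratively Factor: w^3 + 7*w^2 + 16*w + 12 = (w + 3)*(w^2 + 4*w + 4) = (w + 2)*(w + 3)*(w + 2)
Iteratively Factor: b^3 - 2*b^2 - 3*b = (b - 3)*(b^2 + b) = b*(b - 3)*(b + 1)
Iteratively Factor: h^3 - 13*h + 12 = (h + 4)*(h^2 - 4*h + 3) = (h - 1)*(h + 4)*(h - 3)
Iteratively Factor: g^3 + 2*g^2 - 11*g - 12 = (g - 3)*(g^2 + 5*g + 4) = (g - 3)*(g + 4)*(g + 1)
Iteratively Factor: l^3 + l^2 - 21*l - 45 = (l - 5)*(l^2 + 6*l + 9) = (l - 5)*(l + 3)*(l + 3)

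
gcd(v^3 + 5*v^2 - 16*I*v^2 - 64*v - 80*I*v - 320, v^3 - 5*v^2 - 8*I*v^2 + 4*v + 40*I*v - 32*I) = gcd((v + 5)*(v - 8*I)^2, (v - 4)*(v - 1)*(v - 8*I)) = v - 8*I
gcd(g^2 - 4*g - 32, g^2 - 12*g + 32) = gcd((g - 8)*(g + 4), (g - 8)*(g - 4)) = g - 8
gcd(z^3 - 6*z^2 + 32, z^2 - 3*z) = 1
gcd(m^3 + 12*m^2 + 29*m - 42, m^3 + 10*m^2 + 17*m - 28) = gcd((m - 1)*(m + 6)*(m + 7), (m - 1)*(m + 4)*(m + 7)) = m^2 + 6*m - 7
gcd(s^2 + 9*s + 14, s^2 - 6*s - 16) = s + 2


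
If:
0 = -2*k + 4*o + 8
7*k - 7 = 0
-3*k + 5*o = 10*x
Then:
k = 1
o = -3/2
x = -21/20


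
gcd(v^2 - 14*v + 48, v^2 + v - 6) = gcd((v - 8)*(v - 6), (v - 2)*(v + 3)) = 1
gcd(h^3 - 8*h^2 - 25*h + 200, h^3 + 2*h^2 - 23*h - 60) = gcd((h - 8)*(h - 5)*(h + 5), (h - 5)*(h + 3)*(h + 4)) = h - 5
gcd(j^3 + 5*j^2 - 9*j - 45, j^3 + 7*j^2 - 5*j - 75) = j^2 + 2*j - 15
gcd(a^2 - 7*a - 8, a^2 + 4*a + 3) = a + 1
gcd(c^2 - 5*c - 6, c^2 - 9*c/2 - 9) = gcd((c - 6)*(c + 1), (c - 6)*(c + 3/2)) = c - 6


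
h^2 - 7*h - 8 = (h - 8)*(h + 1)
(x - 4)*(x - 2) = x^2 - 6*x + 8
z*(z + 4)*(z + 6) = z^3 + 10*z^2 + 24*z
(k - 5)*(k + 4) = k^2 - k - 20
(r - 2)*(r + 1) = r^2 - r - 2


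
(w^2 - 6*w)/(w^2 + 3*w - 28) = w*(w - 6)/(w^2 + 3*w - 28)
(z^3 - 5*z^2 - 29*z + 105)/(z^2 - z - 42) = (z^2 + 2*z - 15)/(z + 6)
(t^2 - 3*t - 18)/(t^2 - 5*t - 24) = (t - 6)/(t - 8)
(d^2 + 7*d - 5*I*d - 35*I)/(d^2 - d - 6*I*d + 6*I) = (d^2 + 7*d - 5*I*d - 35*I)/(d^2 - d - 6*I*d + 6*I)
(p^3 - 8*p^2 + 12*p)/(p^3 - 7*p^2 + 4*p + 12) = p/(p + 1)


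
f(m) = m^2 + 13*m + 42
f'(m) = 2*m + 13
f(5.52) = 144.23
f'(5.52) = 24.04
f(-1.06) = 29.34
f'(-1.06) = 10.88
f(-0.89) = 31.22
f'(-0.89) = 11.22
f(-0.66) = 33.86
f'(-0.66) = 11.68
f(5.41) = 141.60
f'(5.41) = 23.82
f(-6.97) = -0.03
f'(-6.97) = -0.94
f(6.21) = 161.29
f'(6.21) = 25.42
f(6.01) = 156.25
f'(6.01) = 25.02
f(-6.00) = 0.00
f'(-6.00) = 1.00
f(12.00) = 342.00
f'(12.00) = 37.00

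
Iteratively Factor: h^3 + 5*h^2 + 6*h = (h)*(h^2 + 5*h + 6) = h*(h + 2)*(h + 3)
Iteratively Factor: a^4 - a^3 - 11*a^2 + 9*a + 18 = (a + 3)*(a^3 - 4*a^2 + a + 6) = (a - 2)*(a + 3)*(a^2 - 2*a - 3) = (a - 2)*(a + 1)*(a + 3)*(a - 3)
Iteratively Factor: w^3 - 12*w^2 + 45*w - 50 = (w - 5)*(w^2 - 7*w + 10) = (w - 5)^2*(w - 2)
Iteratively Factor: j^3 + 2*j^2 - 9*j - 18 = (j - 3)*(j^2 + 5*j + 6) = (j - 3)*(j + 2)*(j + 3)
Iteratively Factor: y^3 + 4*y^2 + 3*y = (y)*(y^2 + 4*y + 3) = y*(y + 3)*(y + 1)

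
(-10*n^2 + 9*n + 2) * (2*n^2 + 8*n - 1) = -20*n^4 - 62*n^3 + 86*n^2 + 7*n - 2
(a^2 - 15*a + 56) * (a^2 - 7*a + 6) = a^4 - 22*a^3 + 167*a^2 - 482*a + 336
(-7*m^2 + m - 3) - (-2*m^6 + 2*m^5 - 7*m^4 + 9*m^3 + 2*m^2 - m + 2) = 2*m^6 - 2*m^5 + 7*m^4 - 9*m^3 - 9*m^2 + 2*m - 5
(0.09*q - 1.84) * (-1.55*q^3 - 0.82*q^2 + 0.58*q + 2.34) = -0.1395*q^4 + 2.7782*q^3 + 1.561*q^2 - 0.8566*q - 4.3056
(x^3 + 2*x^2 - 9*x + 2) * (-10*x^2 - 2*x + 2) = -10*x^5 - 22*x^4 + 88*x^3 + 2*x^2 - 22*x + 4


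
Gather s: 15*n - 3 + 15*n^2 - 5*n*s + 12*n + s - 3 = 15*n^2 + 27*n + s*(1 - 5*n) - 6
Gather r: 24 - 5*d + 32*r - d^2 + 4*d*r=-d^2 - 5*d + r*(4*d + 32) + 24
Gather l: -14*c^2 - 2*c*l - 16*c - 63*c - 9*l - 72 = -14*c^2 - 79*c + l*(-2*c - 9) - 72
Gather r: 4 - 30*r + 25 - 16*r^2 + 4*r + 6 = -16*r^2 - 26*r + 35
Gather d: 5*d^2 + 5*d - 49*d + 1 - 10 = 5*d^2 - 44*d - 9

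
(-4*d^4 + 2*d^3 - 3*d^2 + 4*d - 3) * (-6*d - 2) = 24*d^5 - 4*d^4 + 14*d^3 - 18*d^2 + 10*d + 6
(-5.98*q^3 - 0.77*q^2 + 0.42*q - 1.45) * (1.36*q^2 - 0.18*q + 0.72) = -8.1328*q^5 + 0.0291999999999999*q^4 - 3.5958*q^3 - 2.602*q^2 + 0.5634*q - 1.044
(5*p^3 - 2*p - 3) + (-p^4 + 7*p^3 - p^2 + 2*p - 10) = -p^4 + 12*p^3 - p^2 - 13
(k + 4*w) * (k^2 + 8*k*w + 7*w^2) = k^3 + 12*k^2*w + 39*k*w^2 + 28*w^3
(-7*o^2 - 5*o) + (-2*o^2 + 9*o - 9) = -9*o^2 + 4*o - 9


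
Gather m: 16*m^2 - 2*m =16*m^2 - 2*m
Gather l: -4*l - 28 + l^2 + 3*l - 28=l^2 - l - 56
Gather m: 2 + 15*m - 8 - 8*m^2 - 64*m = -8*m^2 - 49*m - 6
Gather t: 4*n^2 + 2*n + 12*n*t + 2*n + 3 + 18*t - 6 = 4*n^2 + 4*n + t*(12*n + 18) - 3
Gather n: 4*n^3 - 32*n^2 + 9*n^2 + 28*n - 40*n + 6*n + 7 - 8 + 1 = 4*n^3 - 23*n^2 - 6*n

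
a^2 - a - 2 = (a - 2)*(a + 1)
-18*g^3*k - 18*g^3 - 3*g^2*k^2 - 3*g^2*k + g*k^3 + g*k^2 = (-6*g + k)*(3*g + k)*(g*k + g)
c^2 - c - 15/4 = (c - 5/2)*(c + 3/2)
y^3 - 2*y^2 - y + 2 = (y - 2)*(y - 1)*(y + 1)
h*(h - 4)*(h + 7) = h^3 + 3*h^2 - 28*h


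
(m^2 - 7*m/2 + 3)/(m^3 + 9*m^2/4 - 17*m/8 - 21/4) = 4*(m - 2)/(4*m^2 + 15*m + 14)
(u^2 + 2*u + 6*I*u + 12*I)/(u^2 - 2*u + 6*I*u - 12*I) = (u + 2)/(u - 2)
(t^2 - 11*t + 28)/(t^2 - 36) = (t^2 - 11*t + 28)/(t^2 - 36)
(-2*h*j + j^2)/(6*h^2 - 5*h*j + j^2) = -j/(3*h - j)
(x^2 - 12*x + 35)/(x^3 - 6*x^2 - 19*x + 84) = (x - 5)/(x^2 + x - 12)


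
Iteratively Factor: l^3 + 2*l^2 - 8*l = (l + 4)*(l^2 - 2*l) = (l - 2)*(l + 4)*(l)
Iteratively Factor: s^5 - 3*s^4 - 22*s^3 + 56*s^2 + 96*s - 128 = (s - 1)*(s^4 - 2*s^3 - 24*s^2 + 32*s + 128) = (s - 1)*(s + 2)*(s^3 - 4*s^2 - 16*s + 64) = (s - 1)*(s + 2)*(s + 4)*(s^2 - 8*s + 16) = (s - 4)*(s - 1)*(s + 2)*(s + 4)*(s - 4)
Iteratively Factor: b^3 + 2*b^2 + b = (b)*(b^2 + 2*b + 1) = b*(b + 1)*(b + 1)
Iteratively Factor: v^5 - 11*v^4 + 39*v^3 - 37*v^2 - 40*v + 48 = (v - 4)*(v^4 - 7*v^3 + 11*v^2 + 7*v - 12) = (v - 4)*(v - 3)*(v^3 - 4*v^2 - v + 4) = (v - 4)*(v - 3)*(v - 1)*(v^2 - 3*v - 4) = (v - 4)^2*(v - 3)*(v - 1)*(v + 1)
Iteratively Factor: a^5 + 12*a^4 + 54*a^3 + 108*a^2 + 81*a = (a + 3)*(a^4 + 9*a^3 + 27*a^2 + 27*a) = (a + 3)^2*(a^3 + 6*a^2 + 9*a) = a*(a + 3)^2*(a^2 + 6*a + 9) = a*(a + 3)^3*(a + 3)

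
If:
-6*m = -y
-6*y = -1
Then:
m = 1/36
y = 1/6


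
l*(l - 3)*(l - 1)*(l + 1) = l^4 - 3*l^3 - l^2 + 3*l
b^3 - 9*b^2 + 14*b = b*(b - 7)*(b - 2)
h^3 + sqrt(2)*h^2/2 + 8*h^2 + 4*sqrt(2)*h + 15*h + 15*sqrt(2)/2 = (h + 3)*(h + 5)*(h + sqrt(2)/2)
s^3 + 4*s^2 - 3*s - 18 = (s - 2)*(s + 3)^2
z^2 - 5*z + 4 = (z - 4)*(z - 1)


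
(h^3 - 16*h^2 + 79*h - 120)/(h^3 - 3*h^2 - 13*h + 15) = (h^2 - 11*h + 24)/(h^2 + 2*h - 3)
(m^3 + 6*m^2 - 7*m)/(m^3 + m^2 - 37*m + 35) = m/(m - 5)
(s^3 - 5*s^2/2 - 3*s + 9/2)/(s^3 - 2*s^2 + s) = (2*s^2 - 3*s - 9)/(2*s*(s - 1))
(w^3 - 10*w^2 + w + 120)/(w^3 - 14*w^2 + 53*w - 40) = (w + 3)/(w - 1)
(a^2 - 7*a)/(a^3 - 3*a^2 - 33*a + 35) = a/(a^2 + 4*a - 5)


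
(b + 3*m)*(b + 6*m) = b^2 + 9*b*m + 18*m^2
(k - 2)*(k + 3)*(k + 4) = k^3 + 5*k^2 - 2*k - 24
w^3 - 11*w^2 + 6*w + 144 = (w - 8)*(w - 6)*(w + 3)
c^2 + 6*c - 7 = (c - 1)*(c + 7)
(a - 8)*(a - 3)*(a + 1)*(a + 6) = a^4 - 4*a^3 - 47*a^2 + 102*a + 144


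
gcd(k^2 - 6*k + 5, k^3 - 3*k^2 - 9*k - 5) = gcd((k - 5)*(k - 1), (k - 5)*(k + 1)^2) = k - 5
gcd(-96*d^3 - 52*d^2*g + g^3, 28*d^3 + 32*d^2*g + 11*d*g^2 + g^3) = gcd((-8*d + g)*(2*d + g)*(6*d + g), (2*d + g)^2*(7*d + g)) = 2*d + g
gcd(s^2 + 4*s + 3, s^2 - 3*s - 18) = s + 3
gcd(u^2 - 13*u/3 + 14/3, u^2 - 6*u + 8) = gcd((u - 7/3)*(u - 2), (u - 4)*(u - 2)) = u - 2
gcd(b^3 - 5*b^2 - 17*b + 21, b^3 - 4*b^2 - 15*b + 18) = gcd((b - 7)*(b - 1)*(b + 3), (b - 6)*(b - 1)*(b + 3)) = b^2 + 2*b - 3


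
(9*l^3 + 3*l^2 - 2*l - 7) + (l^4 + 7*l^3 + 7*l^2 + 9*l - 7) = l^4 + 16*l^3 + 10*l^2 + 7*l - 14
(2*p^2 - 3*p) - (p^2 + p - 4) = p^2 - 4*p + 4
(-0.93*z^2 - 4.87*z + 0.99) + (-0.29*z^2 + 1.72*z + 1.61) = -1.22*z^2 - 3.15*z + 2.6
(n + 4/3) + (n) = 2*n + 4/3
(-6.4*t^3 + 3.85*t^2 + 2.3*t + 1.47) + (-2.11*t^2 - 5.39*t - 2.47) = -6.4*t^3 + 1.74*t^2 - 3.09*t - 1.0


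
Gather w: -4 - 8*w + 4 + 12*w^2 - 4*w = 12*w^2 - 12*w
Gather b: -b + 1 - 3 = -b - 2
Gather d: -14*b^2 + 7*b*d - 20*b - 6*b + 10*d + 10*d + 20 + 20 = -14*b^2 - 26*b + d*(7*b + 20) + 40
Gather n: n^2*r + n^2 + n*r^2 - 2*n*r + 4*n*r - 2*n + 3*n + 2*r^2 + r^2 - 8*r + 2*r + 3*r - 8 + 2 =n^2*(r + 1) + n*(r^2 + 2*r + 1) + 3*r^2 - 3*r - 6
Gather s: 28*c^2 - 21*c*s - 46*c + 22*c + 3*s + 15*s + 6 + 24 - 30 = 28*c^2 - 24*c + s*(18 - 21*c)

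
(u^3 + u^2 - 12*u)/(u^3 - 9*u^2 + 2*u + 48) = u*(u + 4)/(u^2 - 6*u - 16)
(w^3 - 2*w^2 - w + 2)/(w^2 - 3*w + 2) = w + 1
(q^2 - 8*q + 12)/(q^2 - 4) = (q - 6)/(q + 2)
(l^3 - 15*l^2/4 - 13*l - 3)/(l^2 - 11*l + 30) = (4*l^2 + 9*l + 2)/(4*(l - 5))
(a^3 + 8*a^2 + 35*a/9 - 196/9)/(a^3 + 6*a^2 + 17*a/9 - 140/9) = (a + 7)/(a + 5)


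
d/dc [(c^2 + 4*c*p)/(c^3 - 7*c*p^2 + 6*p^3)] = (-c*(c + 4*p)*(3*c^2 - 7*p^2) + 2*(c + 2*p)*(c^3 - 7*c*p^2 + 6*p^3))/(c^3 - 7*c*p^2 + 6*p^3)^2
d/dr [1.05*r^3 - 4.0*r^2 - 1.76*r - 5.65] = 3.15*r^2 - 8.0*r - 1.76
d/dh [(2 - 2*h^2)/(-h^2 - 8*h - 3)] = 16*(h^2 + h + 1)/(h^4 + 16*h^3 + 70*h^2 + 48*h + 9)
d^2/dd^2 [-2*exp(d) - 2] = -2*exp(d)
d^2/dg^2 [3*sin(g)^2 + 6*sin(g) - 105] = -6*sin(g) + 6*cos(2*g)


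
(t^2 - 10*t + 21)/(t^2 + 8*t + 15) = (t^2 - 10*t + 21)/(t^2 + 8*t + 15)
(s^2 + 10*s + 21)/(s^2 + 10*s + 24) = (s^2 + 10*s + 21)/(s^2 + 10*s + 24)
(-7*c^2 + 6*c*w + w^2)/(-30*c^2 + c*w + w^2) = (-7*c^2 + 6*c*w + w^2)/(-30*c^2 + c*w + w^2)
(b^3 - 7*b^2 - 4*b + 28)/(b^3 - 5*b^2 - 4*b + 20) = (b - 7)/(b - 5)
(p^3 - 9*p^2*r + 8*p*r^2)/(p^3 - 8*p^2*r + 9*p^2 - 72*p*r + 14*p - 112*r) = p*(p - r)/(p^2 + 9*p + 14)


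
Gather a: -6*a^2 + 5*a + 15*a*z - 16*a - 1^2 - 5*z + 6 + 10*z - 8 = -6*a^2 + a*(15*z - 11) + 5*z - 3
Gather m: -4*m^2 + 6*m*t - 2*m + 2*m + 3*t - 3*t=-4*m^2 + 6*m*t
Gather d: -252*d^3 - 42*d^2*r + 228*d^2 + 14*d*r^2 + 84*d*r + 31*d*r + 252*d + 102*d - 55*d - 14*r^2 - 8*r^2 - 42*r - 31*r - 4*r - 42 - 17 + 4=-252*d^3 + d^2*(228 - 42*r) + d*(14*r^2 + 115*r + 299) - 22*r^2 - 77*r - 55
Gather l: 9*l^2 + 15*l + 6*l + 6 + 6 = 9*l^2 + 21*l + 12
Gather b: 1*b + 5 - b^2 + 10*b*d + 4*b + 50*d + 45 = -b^2 + b*(10*d + 5) + 50*d + 50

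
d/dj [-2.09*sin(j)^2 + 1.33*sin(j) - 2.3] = (1.33 - 4.18*sin(j))*cos(j)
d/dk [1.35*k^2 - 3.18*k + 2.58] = 2.7*k - 3.18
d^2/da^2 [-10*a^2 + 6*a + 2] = -20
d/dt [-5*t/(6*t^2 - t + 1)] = 5*(6*t^2 - 1)/(36*t^4 - 12*t^3 + 13*t^2 - 2*t + 1)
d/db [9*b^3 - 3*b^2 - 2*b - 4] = 27*b^2 - 6*b - 2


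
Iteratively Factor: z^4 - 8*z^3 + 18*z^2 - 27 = (z - 3)*(z^3 - 5*z^2 + 3*z + 9) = (z - 3)*(z + 1)*(z^2 - 6*z + 9) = (z - 3)^2*(z + 1)*(z - 3)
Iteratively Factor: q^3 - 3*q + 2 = (q - 1)*(q^2 + q - 2) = (q - 1)^2*(q + 2)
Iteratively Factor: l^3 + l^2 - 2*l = (l - 1)*(l^2 + 2*l) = l*(l - 1)*(l + 2)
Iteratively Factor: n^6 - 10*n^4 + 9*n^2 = (n - 3)*(n^5 + 3*n^4 - n^3 - 3*n^2) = (n - 3)*(n + 3)*(n^4 - n^2) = n*(n - 3)*(n + 3)*(n^3 - n) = n*(n - 3)*(n - 1)*(n + 3)*(n^2 + n) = n*(n - 3)*(n - 1)*(n + 1)*(n + 3)*(n)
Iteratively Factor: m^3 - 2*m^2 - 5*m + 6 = (m - 1)*(m^2 - m - 6) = (m - 1)*(m + 2)*(m - 3)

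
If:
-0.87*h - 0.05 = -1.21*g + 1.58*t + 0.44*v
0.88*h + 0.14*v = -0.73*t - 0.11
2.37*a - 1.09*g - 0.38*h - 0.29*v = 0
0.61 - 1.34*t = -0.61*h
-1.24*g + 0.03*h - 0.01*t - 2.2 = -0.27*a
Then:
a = -2.28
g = -2.25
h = 0.95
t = 0.89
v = -11.37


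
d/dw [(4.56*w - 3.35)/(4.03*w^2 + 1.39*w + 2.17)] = (-18.3768*w^2 + 27.001*w + 14.5517)/(16.2409*w^4 + 11.2034*w^3 + 19.4223*w^2 + 6.0326*w + 4.7089)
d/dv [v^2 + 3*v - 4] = 2*v + 3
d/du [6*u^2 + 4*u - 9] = 12*u + 4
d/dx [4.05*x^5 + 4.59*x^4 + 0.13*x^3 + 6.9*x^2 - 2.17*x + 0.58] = 20.25*x^4 + 18.36*x^3 + 0.39*x^2 + 13.8*x - 2.17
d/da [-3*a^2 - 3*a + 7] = -6*a - 3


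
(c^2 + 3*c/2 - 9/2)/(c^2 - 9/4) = 2*(c + 3)/(2*c + 3)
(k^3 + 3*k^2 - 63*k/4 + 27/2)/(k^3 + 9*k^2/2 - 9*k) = (k - 3/2)/k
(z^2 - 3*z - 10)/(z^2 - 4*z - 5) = (z + 2)/(z + 1)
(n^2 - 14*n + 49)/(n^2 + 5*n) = (n^2 - 14*n + 49)/(n*(n + 5))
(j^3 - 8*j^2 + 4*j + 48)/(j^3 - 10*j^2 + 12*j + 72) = (j - 4)/(j - 6)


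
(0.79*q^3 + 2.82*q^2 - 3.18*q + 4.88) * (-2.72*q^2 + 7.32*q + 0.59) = -2.1488*q^5 - 1.8876*q^4 + 29.7581*q^3 - 34.8874*q^2 + 33.8454*q + 2.8792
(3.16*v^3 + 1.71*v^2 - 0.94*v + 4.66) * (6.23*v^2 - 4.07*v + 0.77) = 19.6868*v^5 - 2.2079*v^4 - 10.3827*v^3 + 34.1743*v^2 - 19.69*v + 3.5882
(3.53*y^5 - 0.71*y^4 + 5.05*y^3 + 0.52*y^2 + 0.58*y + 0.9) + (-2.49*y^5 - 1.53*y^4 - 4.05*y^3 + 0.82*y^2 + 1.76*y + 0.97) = 1.04*y^5 - 2.24*y^4 + 1.0*y^3 + 1.34*y^2 + 2.34*y + 1.87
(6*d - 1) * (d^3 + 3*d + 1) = 6*d^4 - d^3 + 18*d^2 + 3*d - 1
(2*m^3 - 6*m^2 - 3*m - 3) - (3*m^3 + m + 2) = -m^3 - 6*m^2 - 4*m - 5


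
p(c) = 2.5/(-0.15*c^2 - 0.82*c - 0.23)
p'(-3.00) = -0.26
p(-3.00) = 2.84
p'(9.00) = 0.02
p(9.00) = -0.13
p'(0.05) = 28.35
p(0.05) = -9.21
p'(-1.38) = 2.68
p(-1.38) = 4.06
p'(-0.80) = 13.31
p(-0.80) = 7.58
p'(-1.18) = 4.17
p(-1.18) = 4.73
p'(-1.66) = 1.56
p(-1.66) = 3.48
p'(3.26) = 0.22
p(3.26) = -0.56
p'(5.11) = 0.08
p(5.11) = -0.30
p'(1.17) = 1.50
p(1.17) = -1.79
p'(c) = 2.5*(0.3*c + 0.82)/(-0.15*c^2 - 0.82*c - 0.23)^2 = (0.75*c + 2.05)/(0.15*c^2 + 0.82*c + 0.23)^2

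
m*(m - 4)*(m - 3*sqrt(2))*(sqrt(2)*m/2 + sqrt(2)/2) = sqrt(2)*m^4/2 - 3*m^3 - 3*sqrt(2)*m^3/2 - 2*sqrt(2)*m^2 + 9*m^2 + 12*m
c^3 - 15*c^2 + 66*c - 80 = (c - 8)*(c - 5)*(c - 2)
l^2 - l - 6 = (l - 3)*(l + 2)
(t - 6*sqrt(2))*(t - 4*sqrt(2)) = t^2 - 10*sqrt(2)*t + 48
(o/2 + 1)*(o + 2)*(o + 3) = o^3/2 + 7*o^2/2 + 8*o + 6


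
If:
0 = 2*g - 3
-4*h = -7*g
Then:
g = 3/2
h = 21/8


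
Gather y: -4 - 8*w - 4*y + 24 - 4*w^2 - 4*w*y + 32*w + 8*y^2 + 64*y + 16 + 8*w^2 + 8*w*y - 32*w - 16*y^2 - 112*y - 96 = 4*w^2 - 8*w - 8*y^2 + y*(4*w - 52) - 60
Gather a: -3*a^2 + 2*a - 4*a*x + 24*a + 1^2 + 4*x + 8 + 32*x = -3*a^2 + a*(26 - 4*x) + 36*x + 9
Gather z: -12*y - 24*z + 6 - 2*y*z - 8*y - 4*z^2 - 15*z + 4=-20*y - 4*z^2 + z*(-2*y - 39) + 10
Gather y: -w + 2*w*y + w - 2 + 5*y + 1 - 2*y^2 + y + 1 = -2*y^2 + y*(2*w + 6)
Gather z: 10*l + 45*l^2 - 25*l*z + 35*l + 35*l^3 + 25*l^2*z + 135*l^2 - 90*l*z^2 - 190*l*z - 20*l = 35*l^3 + 180*l^2 - 90*l*z^2 + 25*l + z*(25*l^2 - 215*l)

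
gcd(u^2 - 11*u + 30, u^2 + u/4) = 1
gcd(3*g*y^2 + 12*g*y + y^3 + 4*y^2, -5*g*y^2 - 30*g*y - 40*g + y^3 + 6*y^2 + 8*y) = y + 4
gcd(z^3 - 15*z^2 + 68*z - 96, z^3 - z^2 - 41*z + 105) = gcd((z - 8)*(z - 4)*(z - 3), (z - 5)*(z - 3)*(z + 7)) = z - 3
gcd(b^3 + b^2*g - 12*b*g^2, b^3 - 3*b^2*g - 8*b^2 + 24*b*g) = b^2 - 3*b*g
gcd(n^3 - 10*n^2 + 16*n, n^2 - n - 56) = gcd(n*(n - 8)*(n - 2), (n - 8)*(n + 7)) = n - 8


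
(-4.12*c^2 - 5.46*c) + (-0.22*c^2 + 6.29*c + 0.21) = -4.34*c^2 + 0.83*c + 0.21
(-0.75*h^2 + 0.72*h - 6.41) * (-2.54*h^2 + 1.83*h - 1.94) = 1.905*h^4 - 3.2013*h^3 + 19.054*h^2 - 13.1271*h + 12.4354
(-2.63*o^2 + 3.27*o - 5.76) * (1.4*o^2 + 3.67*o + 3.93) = -3.682*o^4 - 5.0741*o^3 - 6.399*o^2 - 8.2881*o - 22.6368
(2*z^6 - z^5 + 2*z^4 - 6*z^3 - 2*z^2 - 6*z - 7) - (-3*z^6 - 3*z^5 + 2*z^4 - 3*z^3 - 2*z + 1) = 5*z^6 + 2*z^5 - 3*z^3 - 2*z^2 - 4*z - 8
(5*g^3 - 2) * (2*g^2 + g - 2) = 10*g^5 + 5*g^4 - 10*g^3 - 4*g^2 - 2*g + 4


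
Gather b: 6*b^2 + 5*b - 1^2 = 6*b^2 + 5*b - 1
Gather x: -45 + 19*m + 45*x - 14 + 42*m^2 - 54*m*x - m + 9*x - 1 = 42*m^2 + 18*m + x*(54 - 54*m) - 60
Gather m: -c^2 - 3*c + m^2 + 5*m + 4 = -c^2 - 3*c + m^2 + 5*m + 4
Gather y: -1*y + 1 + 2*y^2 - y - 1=2*y^2 - 2*y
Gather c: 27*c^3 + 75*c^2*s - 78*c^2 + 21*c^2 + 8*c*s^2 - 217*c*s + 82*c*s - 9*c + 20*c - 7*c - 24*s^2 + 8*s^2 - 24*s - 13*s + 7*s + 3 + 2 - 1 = 27*c^3 + c^2*(75*s - 57) + c*(8*s^2 - 135*s + 4) - 16*s^2 - 30*s + 4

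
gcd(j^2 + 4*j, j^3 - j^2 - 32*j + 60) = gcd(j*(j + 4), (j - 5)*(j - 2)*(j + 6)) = 1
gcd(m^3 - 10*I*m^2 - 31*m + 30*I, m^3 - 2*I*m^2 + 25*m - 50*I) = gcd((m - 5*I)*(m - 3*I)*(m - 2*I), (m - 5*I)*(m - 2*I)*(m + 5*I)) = m^2 - 7*I*m - 10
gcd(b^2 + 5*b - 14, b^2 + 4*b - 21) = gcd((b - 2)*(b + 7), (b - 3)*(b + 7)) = b + 7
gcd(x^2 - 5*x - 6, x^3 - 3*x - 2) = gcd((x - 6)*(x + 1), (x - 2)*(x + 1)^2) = x + 1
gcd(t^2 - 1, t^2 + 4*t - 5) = t - 1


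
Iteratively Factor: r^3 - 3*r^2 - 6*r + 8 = (r - 1)*(r^2 - 2*r - 8) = (r - 1)*(r + 2)*(r - 4)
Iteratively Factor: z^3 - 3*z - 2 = (z - 2)*(z^2 + 2*z + 1) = (z - 2)*(z + 1)*(z + 1)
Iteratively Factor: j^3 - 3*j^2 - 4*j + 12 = (j - 2)*(j^2 - j - 6) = (j - 3)*(j - 2)*(j + 2)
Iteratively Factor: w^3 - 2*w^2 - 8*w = (w)*(w^2 - 2*w - 8) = w*(w + 2)*(w - 4)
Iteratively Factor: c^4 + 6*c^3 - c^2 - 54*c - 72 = (c + 3)*(c^3 + 3*c^2 - 10*c - 24) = (c - 3)*(c + 3)*(c^2 + 6*c + 8) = (c - 3)*(c + 3)*(c + 4)*(c + 2)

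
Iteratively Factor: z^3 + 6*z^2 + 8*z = (z)*(z^2 + 6*z + 8) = z*(z + 2)*(z + 4)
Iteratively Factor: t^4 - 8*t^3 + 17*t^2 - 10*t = (t - 5)*(t^3 - 3*t^2 + 2*t) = (t - 5)*(t - 1)*(t^2 - 2*t) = (t - 5)*(t - 2)*(t - 1)*(t)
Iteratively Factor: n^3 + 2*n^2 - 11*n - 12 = (n + 1)*(n^2 + n - 12) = (n - 3)*(n + 1)*(n + 4)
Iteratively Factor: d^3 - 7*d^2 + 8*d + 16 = (d - 4)*(d^2 - 3*d - 4) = (d - 4)*(d + 1)*(d - 4)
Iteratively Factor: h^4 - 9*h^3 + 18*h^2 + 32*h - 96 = (h - 3)*(h^3 - 6*h^2 + 32) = (h - 4)*(h - 3)*(h^2 - 2*h - 8) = (h - 4)*(h - 3)*(h + 2)*(h - 4)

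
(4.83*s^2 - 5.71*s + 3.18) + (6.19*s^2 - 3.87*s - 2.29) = 11.02*s^2 - 9.58*s + 0.89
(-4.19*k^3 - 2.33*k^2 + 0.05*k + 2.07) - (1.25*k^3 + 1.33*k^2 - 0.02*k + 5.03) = -5.44*k^3 - 3.66*k^2 + 0.07*k - 2.96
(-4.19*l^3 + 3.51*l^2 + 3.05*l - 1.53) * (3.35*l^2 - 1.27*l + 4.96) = -14.0365*l^5 + 17.0798*l^4 - 15.0226*l^3 + 8.4106*l^2 + 17.0711*l - 7.5888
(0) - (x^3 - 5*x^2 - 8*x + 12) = -x^3 + 5*x^2 + 8*x - 12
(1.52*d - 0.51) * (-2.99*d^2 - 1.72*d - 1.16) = -4.5448*d^3 - 1.0895*d^2 - 0.886*d + 0.5916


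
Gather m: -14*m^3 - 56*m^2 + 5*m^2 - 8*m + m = -14*m^3 - 51*m^2 - 7*m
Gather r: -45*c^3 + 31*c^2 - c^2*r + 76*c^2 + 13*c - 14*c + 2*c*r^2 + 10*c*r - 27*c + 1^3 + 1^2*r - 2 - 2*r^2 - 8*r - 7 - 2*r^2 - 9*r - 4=-45*c^3 + 107*c^2 - 28*c + r^2*(2*c - 4) + r*(-c^2 + 10*c - 16) - 12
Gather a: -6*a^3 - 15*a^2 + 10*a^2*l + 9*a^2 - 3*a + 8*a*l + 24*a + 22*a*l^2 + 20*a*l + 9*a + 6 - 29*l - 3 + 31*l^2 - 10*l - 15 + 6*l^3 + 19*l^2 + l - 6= -6*a^3 + a^2*(10*l - 6) + a*(22*l^2 + 28*l + 30) + 6*l^3 + 50*l^2 - 38*l - 18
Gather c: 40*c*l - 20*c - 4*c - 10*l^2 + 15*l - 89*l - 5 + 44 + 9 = c*(40*l - 24) - 10*l^2 - 74*l + 48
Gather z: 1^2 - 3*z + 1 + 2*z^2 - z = 2*z^2 - 4*z + 2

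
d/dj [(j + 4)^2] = 2*j + 8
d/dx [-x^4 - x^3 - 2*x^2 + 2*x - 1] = -4*x^3 - 3*x^2 - 4*x + 2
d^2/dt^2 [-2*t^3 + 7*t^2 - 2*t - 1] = 14 - 12*t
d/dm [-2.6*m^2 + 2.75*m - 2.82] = 2.75 - 5.2*m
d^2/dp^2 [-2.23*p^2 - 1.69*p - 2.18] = -4.46000000000000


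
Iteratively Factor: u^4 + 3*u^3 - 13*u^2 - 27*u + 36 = (u + 4)*(u^3 - u^2 - 9*u + 9) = (u + 3)*(u + 4)*(u^2 - 4*u + 3) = (u - 3)*(u + 3)*(u + 4)*(u - 1)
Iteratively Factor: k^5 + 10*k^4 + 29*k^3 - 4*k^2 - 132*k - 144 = (k + 3)*(k^4 + 7*k^3 + 8*k^2 - 28*k - 48) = (k + 3)*(k + 4)*(k^3 + 3*k^2 - 4*k - 12) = (k + 2)*(k + 3)*(k + 4)*(k^2 + k - 6) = (k - 2)*(k + 2)*(k + 3)*(k + 4)*(k + 3)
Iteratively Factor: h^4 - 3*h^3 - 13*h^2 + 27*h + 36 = (h - 4)*(h^3 + h^2 - 9*h - 9) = (h - 4)*(h + 1)*(h^2 - 9) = (h - 4)*(h + 1)*(h + 3)*(h - 3)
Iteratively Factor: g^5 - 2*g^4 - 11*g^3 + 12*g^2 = (g)*(g^4 - 2*g^3 - 11*g^2 + 12*g) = g*(g + 3)*(g^3 - 5*g^2 + 4*g) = g*(g - 4)*(g + 3)*(g^2 - g) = g^2*(g - 4)*(g + 3)*(g - 1)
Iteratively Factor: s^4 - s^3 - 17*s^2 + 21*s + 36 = (s + 1)*(s^3 - 2*s^2 - 15*s + 36) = (s - 3)*(s + 1)*(s^2 + s - 12) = (s - 3)*(s + 1)*(s + 4)*(s - 3)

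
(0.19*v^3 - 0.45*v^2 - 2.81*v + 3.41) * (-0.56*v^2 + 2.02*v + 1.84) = -0.1064*v^5 + 0.6358*v^4 + 1.0142*v^3 - 8.4138*v^2 + 1.7178*v + 6.2744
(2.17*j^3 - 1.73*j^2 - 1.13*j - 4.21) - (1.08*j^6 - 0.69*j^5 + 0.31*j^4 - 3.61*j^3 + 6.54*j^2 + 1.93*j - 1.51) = -1.08*j^6 + 0.69*j^5 - 0.31*j^4 + 5.78*j^3 - 8.27*j^2 - 3.06*j - 2.7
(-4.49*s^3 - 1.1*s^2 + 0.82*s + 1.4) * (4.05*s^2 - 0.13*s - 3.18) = -18.1845*s^5 - 3.8713*s^4 + 17.7422*s^3 + 9.0614*s^2 - 2.7896*s - 4.452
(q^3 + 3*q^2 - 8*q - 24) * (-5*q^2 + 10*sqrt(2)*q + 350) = -5*q^5 - 15*q^4 + 10*sqrt(2)*q^4 + 30*sqrt(2)*q^3 + 390*q^3 - 80*sqrt(2)*q^2 + 1170*q^2 - 2800*q - 240*sqrt(2)*q - 8400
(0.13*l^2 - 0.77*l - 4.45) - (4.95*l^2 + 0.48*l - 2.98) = -4.82*l^2 - 1.25*l - 1.47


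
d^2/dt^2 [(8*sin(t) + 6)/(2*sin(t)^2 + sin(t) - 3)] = -(32*sin(t)^4 + 112*sin(t)^3 + 372*sin(t)^2 + 402*sin(t) + 132)/((sin(t) - 1)^2*(2*sin(t) + 3)^3)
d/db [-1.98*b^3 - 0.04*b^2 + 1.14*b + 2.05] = -5.94*b^2 - 0.08*b + 1.14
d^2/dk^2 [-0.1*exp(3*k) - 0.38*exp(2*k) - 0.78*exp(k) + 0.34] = (-0.9*exp(2*k) - 1.52*exp(k) - 0.78)*exp(k)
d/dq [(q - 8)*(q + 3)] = 2*q - 5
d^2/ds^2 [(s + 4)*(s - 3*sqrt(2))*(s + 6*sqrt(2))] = 6*s + 8 + 6*sqrt(2)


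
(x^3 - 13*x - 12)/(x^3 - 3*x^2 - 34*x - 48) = (x^2 - 3*x - 4)/(x^2 - 6*x - 16)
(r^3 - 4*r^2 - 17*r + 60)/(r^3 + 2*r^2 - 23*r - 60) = (r - 3)/(r + 3)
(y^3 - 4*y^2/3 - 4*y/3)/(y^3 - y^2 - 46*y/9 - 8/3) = 3*y*(y - 2)/(3*y^2 - 5*y - 12)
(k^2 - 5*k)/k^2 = (k - 5)/k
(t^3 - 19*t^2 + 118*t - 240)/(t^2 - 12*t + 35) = (t^2 - 14*t + 48)/(t - 7)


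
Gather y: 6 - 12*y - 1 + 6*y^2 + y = 6*y^2 - 11*y + 5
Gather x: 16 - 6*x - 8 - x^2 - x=-x^2 - 7*x + 8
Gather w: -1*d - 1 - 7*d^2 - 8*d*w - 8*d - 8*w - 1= -7*d^2 - 9*d + w*(-8*d - 8) - 2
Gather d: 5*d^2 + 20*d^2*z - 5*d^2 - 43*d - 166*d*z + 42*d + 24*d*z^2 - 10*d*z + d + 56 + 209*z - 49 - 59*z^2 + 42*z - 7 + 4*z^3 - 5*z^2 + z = 20*d^2*z + d*(24*z^2 - 176*z) + 4*z^3 - 64*z^2 + 252*z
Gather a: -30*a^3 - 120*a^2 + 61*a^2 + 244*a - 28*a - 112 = -30*a^3 - 59*a^2 + 216*a - 112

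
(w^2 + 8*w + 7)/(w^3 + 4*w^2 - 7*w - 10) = (w + 7)/(w^2 + 3*w - 10)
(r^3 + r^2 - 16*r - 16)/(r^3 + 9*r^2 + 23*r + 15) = (r^2 - 16)/(r^2 + 8*r + 15)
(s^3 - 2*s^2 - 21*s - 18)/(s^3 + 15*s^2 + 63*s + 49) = (s^2 - 3*s - 18)/(s^2 + 14*s + 49)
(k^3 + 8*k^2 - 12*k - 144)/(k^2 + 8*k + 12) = (k^2 + 2*k - 24)/(k + 2)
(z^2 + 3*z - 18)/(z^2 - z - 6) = (z + 6)/(z + 2)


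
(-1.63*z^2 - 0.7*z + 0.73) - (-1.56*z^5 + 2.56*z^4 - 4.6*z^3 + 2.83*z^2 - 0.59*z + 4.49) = 1.56*z^5 - 2.56*z^4 + 4.6*z^3 - 4.46*z^2 - 0.11*z - 3.76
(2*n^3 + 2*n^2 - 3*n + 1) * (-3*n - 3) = -6*n^4 - 12*n^3 + 3*n^2 + 6*n - 3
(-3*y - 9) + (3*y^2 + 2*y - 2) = 3*y^2 - y - 11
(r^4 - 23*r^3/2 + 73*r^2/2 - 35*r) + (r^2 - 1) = r^4 - 23*r^3/2 + 75*r^2/2 - 35*r - 1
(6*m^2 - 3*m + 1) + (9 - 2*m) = 6*m^2 - 5*m + 10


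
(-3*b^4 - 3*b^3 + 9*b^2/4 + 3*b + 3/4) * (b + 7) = -3*b^5 - 24*b^4 - 75*b^3/4 + 75*b^2/4 + 87*b/4 + 21/4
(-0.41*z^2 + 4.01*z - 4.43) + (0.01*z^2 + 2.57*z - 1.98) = -0.4*z^2 + 6.58*z - 6.41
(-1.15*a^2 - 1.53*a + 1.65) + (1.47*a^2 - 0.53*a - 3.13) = 0.32*a^2 - 2.06*a - 1.48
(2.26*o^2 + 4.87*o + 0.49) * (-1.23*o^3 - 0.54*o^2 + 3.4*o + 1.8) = -2.7798*o^5 - 7.2105*o^4 + 4.4515*o^3 + 20.3614*o^2 + 10.432*o + 0.882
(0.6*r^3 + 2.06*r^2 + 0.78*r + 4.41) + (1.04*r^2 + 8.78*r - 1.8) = 0.6*r^3 + 3.1*r^2 + 9.56*r + 2.61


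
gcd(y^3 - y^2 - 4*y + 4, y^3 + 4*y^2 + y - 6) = y^2 + y - 2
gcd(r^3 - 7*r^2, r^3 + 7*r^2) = r^2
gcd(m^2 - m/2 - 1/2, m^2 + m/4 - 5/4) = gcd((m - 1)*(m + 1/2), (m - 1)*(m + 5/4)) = m - 1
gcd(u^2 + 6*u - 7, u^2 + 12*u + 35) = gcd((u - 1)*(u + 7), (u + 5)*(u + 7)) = u + 7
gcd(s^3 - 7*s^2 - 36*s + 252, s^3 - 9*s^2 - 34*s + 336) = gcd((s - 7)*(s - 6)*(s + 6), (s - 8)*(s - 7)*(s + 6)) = s^2 - s - 42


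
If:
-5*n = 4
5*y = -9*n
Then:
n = -4/5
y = 36/25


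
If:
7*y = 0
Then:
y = 0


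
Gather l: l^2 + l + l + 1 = l^2 + 2*l + 1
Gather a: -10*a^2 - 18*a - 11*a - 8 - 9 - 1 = -10*a^2 - 29*a - 18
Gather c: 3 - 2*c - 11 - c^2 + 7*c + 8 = -c^2 + 5*c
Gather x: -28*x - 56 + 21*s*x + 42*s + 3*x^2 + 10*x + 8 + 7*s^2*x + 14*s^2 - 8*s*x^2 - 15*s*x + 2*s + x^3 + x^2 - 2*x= 14*s^2 + 44*s + x^3 + x^2*(4 - 8*s) + x*(7*s^2 + 6*s - 20) - 48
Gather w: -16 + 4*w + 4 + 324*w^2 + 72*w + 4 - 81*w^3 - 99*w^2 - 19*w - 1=-81*w^3 + 225*w^2 + 57*w - 9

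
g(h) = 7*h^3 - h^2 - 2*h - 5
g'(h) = 21*h^2 - 2*h - 2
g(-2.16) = -75.89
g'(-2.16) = 100.30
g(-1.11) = -13.59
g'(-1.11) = 26.09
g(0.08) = -5.16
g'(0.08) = -2.03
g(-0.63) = -5.89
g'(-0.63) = 7.59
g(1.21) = 3.52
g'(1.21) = 26.33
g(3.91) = 390.33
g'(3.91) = 311.23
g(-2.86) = -171.22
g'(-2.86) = 175.49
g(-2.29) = -89.73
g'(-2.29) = 112.71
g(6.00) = 1459.00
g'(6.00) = 742.00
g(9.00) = 4999.00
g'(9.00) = 1681.00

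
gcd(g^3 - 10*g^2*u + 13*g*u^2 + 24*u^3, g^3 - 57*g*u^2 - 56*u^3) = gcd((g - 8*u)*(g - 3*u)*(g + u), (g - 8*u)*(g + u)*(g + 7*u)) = -g^2 + 7*g*u + 8*u^2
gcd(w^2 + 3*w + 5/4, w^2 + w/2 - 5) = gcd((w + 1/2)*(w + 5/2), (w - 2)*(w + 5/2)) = w + 5/2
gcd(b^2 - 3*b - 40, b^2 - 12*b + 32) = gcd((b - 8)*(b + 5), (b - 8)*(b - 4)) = b - 8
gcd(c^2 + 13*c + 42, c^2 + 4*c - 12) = c + 6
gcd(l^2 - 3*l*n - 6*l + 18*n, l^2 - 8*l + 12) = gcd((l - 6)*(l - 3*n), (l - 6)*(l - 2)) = l - 6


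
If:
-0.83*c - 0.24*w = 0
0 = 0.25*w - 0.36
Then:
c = -0.42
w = 1.44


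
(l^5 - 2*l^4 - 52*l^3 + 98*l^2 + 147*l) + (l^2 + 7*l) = l^5 - 2*l^4 - 52*l^3 + 99*l^2 + 154*l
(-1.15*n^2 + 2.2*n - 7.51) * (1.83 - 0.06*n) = 0.069*n^3 - 2.2365*n^2 + 4.4766*n - 13.7433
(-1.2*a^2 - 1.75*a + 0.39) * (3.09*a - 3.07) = -3.708*a^3 - 1.7235*a^2 + 6.5776*a - 1.1973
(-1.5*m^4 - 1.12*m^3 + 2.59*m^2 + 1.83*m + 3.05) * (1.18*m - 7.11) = -1.77*m^5 + 9.3434*m^4 + 11.0194*m^3 - 16.2555*m^2 - 9.4123*m - 21.6855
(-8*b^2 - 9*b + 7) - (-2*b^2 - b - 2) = -6*b^2 - 8*b + 9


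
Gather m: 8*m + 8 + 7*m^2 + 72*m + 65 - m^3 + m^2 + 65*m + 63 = -m^3 + 8*m^2 + 145*m + 136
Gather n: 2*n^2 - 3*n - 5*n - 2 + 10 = 2*n^2 - 8*n + 8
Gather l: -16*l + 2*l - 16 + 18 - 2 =-14*l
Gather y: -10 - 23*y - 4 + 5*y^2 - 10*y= 5*y^2 - 33*y - 14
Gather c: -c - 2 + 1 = -c - 1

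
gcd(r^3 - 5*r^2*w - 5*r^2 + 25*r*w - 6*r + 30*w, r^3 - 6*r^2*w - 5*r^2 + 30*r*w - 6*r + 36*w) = r^2 - 5*r - 6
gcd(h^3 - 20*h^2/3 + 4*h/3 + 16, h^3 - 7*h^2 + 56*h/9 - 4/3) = h - 6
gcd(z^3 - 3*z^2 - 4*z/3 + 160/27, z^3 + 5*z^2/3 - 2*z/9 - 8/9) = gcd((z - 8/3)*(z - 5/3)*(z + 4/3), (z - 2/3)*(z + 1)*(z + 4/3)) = z + 4/3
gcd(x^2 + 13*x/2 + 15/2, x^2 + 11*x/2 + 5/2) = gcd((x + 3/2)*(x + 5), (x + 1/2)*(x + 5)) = x + 5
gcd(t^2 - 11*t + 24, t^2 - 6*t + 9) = t - 3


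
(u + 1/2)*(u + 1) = u^2 + 3*u/2 + 1/2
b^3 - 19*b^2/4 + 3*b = b*(b - 4)*(b - 3/4)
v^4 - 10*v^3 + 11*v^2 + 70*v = v*(v - 7)*(v - 5)*(v + 2)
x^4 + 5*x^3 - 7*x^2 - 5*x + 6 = (x - 1)^2*(x + 1)*(x + 6)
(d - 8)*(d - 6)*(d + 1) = d^3 - 13*d^2 + 34*d + 48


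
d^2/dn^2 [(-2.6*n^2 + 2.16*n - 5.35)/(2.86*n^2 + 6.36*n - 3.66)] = (2.8421709430404e-14*n^4 + 129.921792*n^3 - 425.85972*n^2 - 448.226064*n - 513.911928)/(23.393656*n^6 + 156.066768*n^5 + 257.24556*n^4 - 142.18416*n^3 - 329.20236*n^2 + 255.588048*n - 49.027896)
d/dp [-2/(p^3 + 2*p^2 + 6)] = 2*p*(3*p + 4)/(p^3 + 2*p^2 + 6)^2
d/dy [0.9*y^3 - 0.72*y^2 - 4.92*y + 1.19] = 2.7*y^2 - 1.44*y - 4.92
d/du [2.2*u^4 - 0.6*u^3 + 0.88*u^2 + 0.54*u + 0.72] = 8.8*u^3 - 1.8*u^2 + 1.76*u + 0.54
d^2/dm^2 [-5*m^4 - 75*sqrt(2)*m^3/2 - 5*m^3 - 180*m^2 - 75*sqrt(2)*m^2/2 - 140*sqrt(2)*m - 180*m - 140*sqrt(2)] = -60*m^2 - 225*sqrt(2)*m - 30*m - 360 - 75*sqrt(2)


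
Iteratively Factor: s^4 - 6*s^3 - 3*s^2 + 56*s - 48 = (s - 4)*(s^3 - 2*s^2 - 11*s + 12) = (s - 4)^2*(s^2 + 2*s - 3) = (s - 4)^2*(s - 1)*(s + 3)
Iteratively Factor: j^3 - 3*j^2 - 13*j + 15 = (j + 3)*(j^2 - 6*j + 5) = (j - 1)*(j + 3)*(j - 5)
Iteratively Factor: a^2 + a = (a + 1)*(a)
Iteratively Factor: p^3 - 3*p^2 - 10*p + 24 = (p - 2)*(p^2 - p - 12) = (p - 4)*(p - 2)*(p + 3)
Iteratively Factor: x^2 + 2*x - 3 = (x + 3)*(x - 1)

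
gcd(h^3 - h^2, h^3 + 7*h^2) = h^2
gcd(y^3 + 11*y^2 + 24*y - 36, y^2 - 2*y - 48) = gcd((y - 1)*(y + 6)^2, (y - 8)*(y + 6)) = y + 6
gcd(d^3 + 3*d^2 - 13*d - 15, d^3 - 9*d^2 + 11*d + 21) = d^2 - 2*d - 3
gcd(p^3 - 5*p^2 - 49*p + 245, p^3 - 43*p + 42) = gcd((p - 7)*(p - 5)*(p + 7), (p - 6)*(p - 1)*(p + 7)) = p + 7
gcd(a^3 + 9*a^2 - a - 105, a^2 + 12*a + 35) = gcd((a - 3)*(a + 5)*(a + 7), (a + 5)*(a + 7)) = a^2 + 12*a + 35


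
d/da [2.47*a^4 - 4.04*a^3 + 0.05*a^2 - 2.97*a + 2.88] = 9.88*a^3 - 12.12*a^2 + 0.1*a - 2.97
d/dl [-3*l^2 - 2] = -6*l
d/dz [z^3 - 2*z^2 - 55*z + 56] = 3*z^2 - 4*z - 55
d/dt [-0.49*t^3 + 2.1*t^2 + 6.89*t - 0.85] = -1.47*t^2 + 4.2*t + 6.89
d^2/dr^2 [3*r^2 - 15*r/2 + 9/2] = 6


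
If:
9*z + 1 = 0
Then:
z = -1/9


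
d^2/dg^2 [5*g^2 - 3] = 10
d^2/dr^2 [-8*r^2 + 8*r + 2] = -16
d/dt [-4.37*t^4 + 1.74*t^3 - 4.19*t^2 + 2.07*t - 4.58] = -17.48*t^3 + 5.22*t^2 - 8.38*t + 2.07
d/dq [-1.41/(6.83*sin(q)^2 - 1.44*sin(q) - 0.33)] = (19.2606*sin(q) - 2.0304)*cos(q)/(-6.83*sin(q)^2 + 1.44*sin(q) + 0.33)^2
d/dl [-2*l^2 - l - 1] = -4*l - 1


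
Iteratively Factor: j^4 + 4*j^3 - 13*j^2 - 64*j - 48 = (j + 4)*(j^3 - 13*j - 12) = (j + 3)*(j + 4)*(j^2 - 3*j - 4) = (j - 4)*(j + 3)*(j + 4)*(j + 1)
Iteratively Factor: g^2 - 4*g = (g)*(g - 4)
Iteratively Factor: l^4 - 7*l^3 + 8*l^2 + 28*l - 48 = (l - 3)*(l^3 - 4*l^2 - 4*l + 16) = (l - 3)*(l + 2)*(l^2 - 6*l + 8) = (l - 3)*(l - 2)*(l + 2)*(l - 4)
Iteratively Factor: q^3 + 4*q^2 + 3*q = (q)*(q^2 + 4*q + 3) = q*(q + 3)*(q + 1)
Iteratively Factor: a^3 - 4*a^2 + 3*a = (a - 1)*(a^2 - 3*a) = (a - 3)*(a - 1)*(a)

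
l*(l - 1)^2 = l^3 - 2*l^2 + l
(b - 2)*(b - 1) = b^2 - 3*b + 2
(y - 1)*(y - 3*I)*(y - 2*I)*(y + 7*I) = y^4 - y^3 + 2*I*y^3 + 29*y^2 - 2*I*y^2 - 29*y - 42*I*y + 42*I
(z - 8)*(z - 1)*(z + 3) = z^3 - 6*z^2 - 19*z + 24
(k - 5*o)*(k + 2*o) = k^2 - 3*k*o - 10*o^2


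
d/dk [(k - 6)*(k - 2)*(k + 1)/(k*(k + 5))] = (k^4 + 10*k^3 - 39*k^2 - 24*k - 60)/(k^2*(k^2 + 10*k + 25))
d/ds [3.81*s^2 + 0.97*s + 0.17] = 7.62*s + 0.97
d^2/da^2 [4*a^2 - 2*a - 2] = 8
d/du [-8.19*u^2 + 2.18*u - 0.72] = 2.18 - 16.38*u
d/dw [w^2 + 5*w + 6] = 2*w + 5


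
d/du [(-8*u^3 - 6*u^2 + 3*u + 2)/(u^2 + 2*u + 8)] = (-8*u^4 - 32*u^3 - 207*u^2 - 100*u + 20)/(u^4 + 4*u^3 + 20*u^2 + 32*u + 64)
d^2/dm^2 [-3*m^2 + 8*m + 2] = -6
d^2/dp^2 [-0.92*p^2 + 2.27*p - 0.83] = -1.84000000000000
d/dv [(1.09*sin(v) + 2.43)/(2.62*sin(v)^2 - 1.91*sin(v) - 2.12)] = (-2.8558*sin(v)^2 - 12.7332*sin(v) + 2.3305)*cos(v)/(6.8644*sin(v)^4 - 10.0084*sin(v)^3 - 7.4607*sin(v)^2 + 8.0984*sin(v) + 4.4944)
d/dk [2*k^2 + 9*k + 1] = 4*k + 9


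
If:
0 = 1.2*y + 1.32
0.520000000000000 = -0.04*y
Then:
No Solution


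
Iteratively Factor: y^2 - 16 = (y + 4)*(y - 4)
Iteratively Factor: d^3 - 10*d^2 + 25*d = (d)*(d^2 - 10*d + 25) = d*(d - 5)*(d - 5)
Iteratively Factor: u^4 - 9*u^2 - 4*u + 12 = (u - 3)*(u^3 + 3*u^2 - 4) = (u - 3)*(u + 2)*(u^2 + u - 2) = (u - 3)*(u - 1)*(u + 2)*(u + 2)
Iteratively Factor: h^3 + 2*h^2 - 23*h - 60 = (h + 4)*(h^2 - 2*h - 15) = (h + 3)*(h + 4)*(h - 5)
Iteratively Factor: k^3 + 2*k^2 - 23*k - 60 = (k + 3)*(k^2 - k - 20) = (k + 3)*(k + 4)*(k - 5)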